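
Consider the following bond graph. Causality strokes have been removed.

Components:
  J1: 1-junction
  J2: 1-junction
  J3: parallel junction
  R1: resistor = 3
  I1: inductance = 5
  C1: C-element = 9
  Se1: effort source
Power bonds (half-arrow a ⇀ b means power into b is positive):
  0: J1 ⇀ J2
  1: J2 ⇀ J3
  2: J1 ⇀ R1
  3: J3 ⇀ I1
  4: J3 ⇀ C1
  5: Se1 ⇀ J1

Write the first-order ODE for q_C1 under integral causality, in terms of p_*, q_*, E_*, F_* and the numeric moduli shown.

b5 stroke at J1  (Se1: effort source, stroke at far end)
b3 stroke at I1  (I1 outputs flow p/I1)
b4 stroke at J3  (C1: C, integral causality)
b1 stroke at J2  (0-jn J3 has e-setter on 4)
b0 stroke at J1  (J2 needs exactly one f-in)
b2 stroke at R1  (closing 1-jn rule on J1)

dq_C1/dt = E_Se1/3 - p_I1/5 - q_C1/27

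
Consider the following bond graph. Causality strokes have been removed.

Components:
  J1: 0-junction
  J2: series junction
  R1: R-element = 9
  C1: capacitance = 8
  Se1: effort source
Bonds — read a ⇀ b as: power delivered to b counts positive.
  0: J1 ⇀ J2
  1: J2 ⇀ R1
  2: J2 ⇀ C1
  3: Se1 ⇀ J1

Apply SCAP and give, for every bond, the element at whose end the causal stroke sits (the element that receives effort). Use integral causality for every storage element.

β3 stroke→J1  (Se1 fixes effort; stroke away)
β0 stroke→J2  (J1 effort already set via bond 3)
β2 stroke→J2  (C1 integral (e out))
β1 stroke→R1  (closing 1-jn rule on J2)

#0 →J2
#1 →R1
#2 →J2
#3 →J1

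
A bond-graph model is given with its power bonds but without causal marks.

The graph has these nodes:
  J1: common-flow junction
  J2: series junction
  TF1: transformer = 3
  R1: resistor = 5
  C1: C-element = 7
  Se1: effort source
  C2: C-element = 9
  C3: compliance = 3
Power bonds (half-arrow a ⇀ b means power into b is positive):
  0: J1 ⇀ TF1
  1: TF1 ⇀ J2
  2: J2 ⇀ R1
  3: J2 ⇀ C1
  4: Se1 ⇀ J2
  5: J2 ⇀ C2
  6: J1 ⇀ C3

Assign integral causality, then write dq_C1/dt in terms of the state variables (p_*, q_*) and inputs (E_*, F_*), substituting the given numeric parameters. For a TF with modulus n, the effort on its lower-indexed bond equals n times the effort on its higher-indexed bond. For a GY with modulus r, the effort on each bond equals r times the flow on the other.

#4 stroke at J2  (Se1 fixes effort; stroke away)
#3 stroke at J2  (C1: C, integral causality)
#5 stroke at J2  (C2 outputs effort q/C2)
#6 stroke at J1  (C3: C, integral causality)
#0 stroke at TF1  (J1: last free bond brings flow in)
#1 stroke at J2  (TF1 one-in-one-out from 0)
#2 stroke at R1  (J2: last free bond brings flow in)

dq_C1/dt = E_Se1/5 - q_C1/35 - q_C2/45 - q_C3/45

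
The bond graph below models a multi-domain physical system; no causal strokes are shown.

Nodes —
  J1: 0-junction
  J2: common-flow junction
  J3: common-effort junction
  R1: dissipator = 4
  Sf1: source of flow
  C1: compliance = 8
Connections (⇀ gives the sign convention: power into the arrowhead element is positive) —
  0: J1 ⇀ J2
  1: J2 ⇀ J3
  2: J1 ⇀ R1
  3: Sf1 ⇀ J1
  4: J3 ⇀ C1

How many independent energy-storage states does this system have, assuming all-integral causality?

1  (C1 all integral)

b3 stroke at Sf1  (Sf1: flow source, stroke at near end)
b4 stroke at J3  (prefer integral on C1)
b1 stroke at J2  (J3: bond 4 brought effort, rest push out)
b0 stroke at J1  (closing 1-jn rule on J2)
b2 stroke at R1  (J1: bond 0 brought effort, rest push out)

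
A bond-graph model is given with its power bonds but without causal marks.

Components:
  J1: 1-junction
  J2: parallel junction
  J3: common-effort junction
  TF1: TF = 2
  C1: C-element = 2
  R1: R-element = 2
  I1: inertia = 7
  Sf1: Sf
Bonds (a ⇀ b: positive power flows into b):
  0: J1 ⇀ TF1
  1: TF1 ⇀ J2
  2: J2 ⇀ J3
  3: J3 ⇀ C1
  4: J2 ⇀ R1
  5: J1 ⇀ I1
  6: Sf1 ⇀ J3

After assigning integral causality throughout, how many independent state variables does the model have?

β6 stroke at Sf1  (Sf1 fixes flow; stroke at Sf1)
β3 stroke at J3  (C1 outputs effort q/C1)
β2 stroke at J2  (J3: bond 3 brought effort, rest push out)
β1 stroke at TF1  (J2: bond 2 brought effort, rest push out)
β4 stroke at R1  (0-jn J2 has e-setter on 2)
β0 stroke at J1  (through TF1, causality passes straight; one stroke at TF1)
β5 stroke at I1  (only one flow-in slot at J1)

2  (C1, I1 all integral)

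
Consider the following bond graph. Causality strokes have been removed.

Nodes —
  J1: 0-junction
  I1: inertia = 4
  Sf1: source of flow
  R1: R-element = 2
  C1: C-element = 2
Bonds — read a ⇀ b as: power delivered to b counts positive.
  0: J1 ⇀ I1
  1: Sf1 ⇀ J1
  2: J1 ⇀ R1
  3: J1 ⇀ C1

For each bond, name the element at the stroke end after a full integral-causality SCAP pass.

b1 →Sf1  (Sf1 fixes flow; stroke at Sf1)
b0 →I1  (I1 outputs flow p/I1)
b3 →J1  (prefer integral on C1)
b2 →R1  (J1 effort already set via bond 3)

b0 →I1
b1 →Sf1
b2 →R1
b3 →J1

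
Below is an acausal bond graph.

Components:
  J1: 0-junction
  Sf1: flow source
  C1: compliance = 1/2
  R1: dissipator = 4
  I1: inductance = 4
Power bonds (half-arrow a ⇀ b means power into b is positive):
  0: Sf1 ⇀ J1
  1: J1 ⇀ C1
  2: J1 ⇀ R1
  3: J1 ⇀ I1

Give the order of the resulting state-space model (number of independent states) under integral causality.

b0 |Sf1  (Sf1: flow source, stroke at near end)
b1 |J1  (C1 outputs effort q/C1)
b2 |R1  (J1: bond 1 brought effort, rest push out)
b3 |I1  (J1: bond 1 brought effort, rest push out)

2  (C1, I1 all integral)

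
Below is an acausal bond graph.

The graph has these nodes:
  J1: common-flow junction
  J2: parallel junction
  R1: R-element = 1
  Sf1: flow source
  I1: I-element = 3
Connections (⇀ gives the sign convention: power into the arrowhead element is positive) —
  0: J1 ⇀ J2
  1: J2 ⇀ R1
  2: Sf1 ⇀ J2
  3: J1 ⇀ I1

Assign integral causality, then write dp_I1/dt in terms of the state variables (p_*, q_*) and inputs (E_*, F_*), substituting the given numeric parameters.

β2 |Sf1  (Sf1 fixes flow; stroke at Sf1)
β3 |I1  (I1 outputs flow p/I1)
β0 |J1  (J1 flow already set via bond 3)
β1 |J2  (J2: last free bond brings effort in)

dp_I1/dt = -F_Sf1 - p_I1/3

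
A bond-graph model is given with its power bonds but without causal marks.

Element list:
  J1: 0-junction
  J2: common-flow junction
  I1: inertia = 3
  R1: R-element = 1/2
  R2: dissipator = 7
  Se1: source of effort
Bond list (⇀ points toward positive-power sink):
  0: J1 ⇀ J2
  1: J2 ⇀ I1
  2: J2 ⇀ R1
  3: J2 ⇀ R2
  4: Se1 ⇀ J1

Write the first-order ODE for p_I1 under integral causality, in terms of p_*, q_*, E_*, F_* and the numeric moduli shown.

dp_I1/dt = E_Se1 - 5*p_I1/2

b4 |J1  (source Se1 imposes e)
b0 |J2  (J1: bond 4 brought effort, rest push out)
b1 |I1  (I1 outputs flow p/I1)
b2 |J2  (common-f at J2 fixed by 1)
b3 |J2  (J2: bond 1 brought flow, rest push out)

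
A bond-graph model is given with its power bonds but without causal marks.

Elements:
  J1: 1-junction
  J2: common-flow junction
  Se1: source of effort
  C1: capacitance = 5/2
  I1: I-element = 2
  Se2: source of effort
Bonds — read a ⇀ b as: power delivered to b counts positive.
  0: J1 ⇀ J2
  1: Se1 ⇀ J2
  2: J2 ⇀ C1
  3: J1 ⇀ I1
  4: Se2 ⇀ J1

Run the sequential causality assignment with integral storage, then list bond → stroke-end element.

#1 |J2  (Se1 fixes effort; stroke away)
#4 |J1  (source Se2 imposes e)
#2 |J2  (C1: C, integral causality)
#0 |J1  (J2 needs exactly one f-in)
#3 |I1  (J1: last free bond brings flow in)

#0 stroke→J1
#1 stroke→J2
#2 stroke→J2
#3 stroke→I1
#4 stroke→J1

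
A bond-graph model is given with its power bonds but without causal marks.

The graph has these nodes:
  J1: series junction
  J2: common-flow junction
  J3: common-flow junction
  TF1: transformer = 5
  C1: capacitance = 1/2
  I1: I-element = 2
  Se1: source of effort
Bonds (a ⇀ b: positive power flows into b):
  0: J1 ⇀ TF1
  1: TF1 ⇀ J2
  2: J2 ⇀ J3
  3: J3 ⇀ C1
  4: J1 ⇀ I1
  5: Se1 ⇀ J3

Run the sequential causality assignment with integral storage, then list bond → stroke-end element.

β5 →J3  (Se1 fixes effort; stroke away)
β3 →J3  (prefer integral on C1)
β2 →J2  (only one flow-in slot at J3)
β1 →TF1  (closing 1-jn rule on J2)
β0 →J1  (TF TF1: opposite of bond 1)
β4 →I1  (only one flow-in slot at J1)

b0 stroke→J1
b1 stroke→TF1
b2 stroke→J2
b3 stroke→J3
b4 stroke→I1
b5 stroke→J3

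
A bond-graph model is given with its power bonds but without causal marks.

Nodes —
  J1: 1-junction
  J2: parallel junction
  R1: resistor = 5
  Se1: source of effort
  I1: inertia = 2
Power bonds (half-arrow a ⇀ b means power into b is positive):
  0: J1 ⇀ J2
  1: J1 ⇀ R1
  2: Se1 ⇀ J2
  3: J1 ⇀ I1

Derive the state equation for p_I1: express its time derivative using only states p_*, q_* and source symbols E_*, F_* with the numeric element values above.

β2 →J2  (Se1 (Se) sets effort on bond)
β0 →J1  (0-jn J2 has e-setter on 2)
β3 →I1  (prefer integral on I1)
β1 →J1  (common-f at J1 fixed by 3)

dp_I1/dt = -E_Se1 - 5*p_I1/2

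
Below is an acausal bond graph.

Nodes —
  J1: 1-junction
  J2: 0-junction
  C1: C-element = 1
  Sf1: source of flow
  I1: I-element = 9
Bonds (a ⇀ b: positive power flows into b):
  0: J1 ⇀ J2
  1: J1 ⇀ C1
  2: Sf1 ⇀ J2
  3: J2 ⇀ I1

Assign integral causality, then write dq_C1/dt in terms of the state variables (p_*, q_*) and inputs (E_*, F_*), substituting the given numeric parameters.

dq_C1/dt = -F_Sf1 + p_I1/9

β2 →Sf1  (Sf1 fixes flow; stroke at Sf1)
β1 →J1  (C1: C, integral causality)
β0 →J2  (only one flow-in slot at J1)
β3 →I1  (J2: bond 0 brought effort, rest push out)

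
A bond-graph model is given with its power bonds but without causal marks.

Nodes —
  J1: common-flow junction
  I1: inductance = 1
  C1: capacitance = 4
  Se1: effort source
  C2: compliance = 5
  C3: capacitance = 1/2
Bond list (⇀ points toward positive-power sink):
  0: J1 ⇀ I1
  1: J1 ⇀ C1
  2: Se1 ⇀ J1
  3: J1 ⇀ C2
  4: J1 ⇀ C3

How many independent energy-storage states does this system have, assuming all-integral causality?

β2 stroke at J1  (Se1 (Se) sets effort on bond)
β0 stroke at I1  (I1 outputs flow p/I1)
β1 stroke at J1  (common-f at J1 fixed by 0)
β3 stroke at J1  (common-f at J1 fixed by 0)
β4 stroke at J1  (common-f at J1 fixed by 0)

4  (C1, C2, C3, I1 all integral)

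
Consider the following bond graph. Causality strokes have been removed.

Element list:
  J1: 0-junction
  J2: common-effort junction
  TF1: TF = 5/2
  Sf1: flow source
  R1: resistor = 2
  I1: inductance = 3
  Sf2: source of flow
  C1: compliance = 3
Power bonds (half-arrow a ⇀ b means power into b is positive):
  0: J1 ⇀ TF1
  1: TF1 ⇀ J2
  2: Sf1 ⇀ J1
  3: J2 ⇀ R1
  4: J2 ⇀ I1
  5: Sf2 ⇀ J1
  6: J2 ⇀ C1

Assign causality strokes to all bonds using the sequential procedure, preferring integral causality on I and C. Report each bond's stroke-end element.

b0 →J1
b1 →TF1
b2 →Sf1
b3 →R1
b4 →I1
b5 →Sf2
b6 →J2

#2 |Sf1  (source Sf1 imposes f)
#5 |Sf2  (Sf2 (Sf) sets flow on bond)
#0 |J1  (J1: last free bond brings effort in)
#1 |TF1  (through TF1, causality passes straight; one stroke at TF1)
#4 |I1  (I1: I, integral causality)
#6 |J2  (C1: C, integral causality)
#3 |R1  (J2: bond 6 brought effort, rest push out)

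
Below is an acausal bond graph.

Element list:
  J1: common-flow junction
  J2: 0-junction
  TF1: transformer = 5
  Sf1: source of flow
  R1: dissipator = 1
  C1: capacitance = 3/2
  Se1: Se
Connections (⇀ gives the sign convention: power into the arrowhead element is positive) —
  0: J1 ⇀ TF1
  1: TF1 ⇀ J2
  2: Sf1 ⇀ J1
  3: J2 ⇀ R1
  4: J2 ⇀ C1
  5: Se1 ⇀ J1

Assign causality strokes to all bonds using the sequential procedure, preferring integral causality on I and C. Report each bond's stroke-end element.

b2 →Sf1  (source Sf1 imposes f)
b5 →J1  (source Se1 imposes e)
b0 →J1  (J1 flow already set via bond 2)
b1 →TF1  (TF TF1: opposite of bond 0)
b4 →J2  (prefer integral on C1)
b3 →R1  (J2: bond 4 brought effort, rest push out)

β0 |J1
β1 |TF1
β2 |Sf1
β3 |R1
β4 |J2
β5 |J1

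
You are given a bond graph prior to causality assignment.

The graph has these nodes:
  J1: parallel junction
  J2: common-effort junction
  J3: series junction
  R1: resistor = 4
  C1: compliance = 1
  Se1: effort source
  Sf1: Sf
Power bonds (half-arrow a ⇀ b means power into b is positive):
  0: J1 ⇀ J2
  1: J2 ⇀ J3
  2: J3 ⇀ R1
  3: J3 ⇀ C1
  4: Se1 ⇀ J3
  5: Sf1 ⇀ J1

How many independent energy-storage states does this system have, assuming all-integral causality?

β4 →J3  (Se1 fixes effort; stroke away)
β5 →Sf1  (Sf1 fixes flow; stroke at Sf1)
β0 →J1  (only one effort-in slot at J1)
β1 →J2  (only one effort-in slot at J2)
β2 →J3  (common-f at J3 fixed by 1)
β3 →J3  (J3: bond 1 brought flow, rest push out)

1  (C1 all integral)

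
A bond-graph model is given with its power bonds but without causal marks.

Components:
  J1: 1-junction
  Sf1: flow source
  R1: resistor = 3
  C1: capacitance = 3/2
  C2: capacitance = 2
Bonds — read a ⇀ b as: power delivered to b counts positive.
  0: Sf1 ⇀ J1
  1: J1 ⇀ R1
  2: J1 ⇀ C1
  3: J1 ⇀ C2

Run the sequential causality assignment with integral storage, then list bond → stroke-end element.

#0 |Sf1  (source Sf1 imposes f)
#1 |J1  (J1: bond 0 brought flow, rest push out)
#2 |J1  (J1 flow already set via bond 0)
#3 |J1  (J1 flow already set via bond 0)

β0 →Sf1
β1 →J1
β2 →J1
β3 →J1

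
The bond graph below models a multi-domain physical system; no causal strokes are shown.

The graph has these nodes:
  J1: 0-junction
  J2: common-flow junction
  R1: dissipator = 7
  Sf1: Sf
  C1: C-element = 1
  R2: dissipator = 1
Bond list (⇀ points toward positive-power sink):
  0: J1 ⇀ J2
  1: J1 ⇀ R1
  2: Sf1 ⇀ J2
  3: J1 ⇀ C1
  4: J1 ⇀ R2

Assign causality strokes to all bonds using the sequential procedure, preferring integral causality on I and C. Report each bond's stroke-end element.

#2 |Sf1  (Sf1 (Sf) sets flow on bond)
#0 |J2  (1-jn J2 has f-setter on 2)
#3 |J1  (prefer integral on C1)
#1 |R1  (J1 effort already set via bond 3)
#4 |R2  (common-e at J1 fixed by 3)

#0 →J2
#1 →R1
#2 →Sf1
#3 →J1
#4 →R2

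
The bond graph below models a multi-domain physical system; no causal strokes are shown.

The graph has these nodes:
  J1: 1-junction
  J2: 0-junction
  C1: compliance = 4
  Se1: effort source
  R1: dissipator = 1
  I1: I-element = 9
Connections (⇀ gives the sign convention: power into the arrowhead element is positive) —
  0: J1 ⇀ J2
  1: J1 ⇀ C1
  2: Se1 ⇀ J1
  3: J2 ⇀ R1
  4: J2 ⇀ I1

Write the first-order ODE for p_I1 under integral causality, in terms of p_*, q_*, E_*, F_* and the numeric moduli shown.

dp_I1/dt = E_Se1 - q_C1/4

#2 →J1  (Se1 fixes effort; stroke away)
#1 →J1  (C1 integral (e out))
#0 →J2  (only one flow-in slot at J1)
#3 →R1  (0-jn J2 has e-setter on 0)
#4 →I1  (common-e at J2 fixed by 0)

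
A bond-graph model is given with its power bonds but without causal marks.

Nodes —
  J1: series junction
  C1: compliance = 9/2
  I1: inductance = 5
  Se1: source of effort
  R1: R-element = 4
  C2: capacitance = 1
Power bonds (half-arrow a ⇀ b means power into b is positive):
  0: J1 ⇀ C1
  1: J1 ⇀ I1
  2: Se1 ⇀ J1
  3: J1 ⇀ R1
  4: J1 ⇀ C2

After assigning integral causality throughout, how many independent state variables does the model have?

3  (C1, C2, I1 all integral)

#2 |J1  (Se1 fixes effort; stroke away)
#0 |J1  (prefer integral on C1)
#1 |I1  (I1 outputs flow p/I1)
#3 |J1  (J1: bond 1 brought flow, rest push out)
#4 |J1  (common-f at J1 fixed by 1)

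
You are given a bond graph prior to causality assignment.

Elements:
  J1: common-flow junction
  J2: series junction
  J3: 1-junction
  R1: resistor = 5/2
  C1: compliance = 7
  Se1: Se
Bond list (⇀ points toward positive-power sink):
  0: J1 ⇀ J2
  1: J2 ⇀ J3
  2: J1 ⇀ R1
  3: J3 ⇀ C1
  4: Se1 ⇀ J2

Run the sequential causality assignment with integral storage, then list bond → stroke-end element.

β0 stroke→J1
β1 stroke→J2
β2 stroke→R1
β3 stroke→J3
β4 stroke→J2

b4 |J2  (source Se1 imposes e)
b3 |J3  (C1 integral (e out))
b1 |J2  (J3: last free bond brings flow in)
b0 |J1  (J2: last free bond brings flow in)
b2 |R1  (only one flow-in slot at J1)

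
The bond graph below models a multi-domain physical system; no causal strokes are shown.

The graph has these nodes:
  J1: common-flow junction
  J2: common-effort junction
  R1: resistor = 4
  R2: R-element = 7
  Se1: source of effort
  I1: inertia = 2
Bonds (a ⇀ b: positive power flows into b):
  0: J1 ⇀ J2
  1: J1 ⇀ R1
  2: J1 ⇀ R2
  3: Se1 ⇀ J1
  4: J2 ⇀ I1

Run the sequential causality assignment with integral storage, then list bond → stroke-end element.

#3 stroke→J1  (Se1: effort source, stroke at far end)
#4 stroke→I1  (I1: I, integral causality)
#0 stroke→J2  (only one effort-in slot at J2)
#1 stroke→J1  (J1 flow already set via bond 0)
#2 stroke→J1  (common-f at J1 fixed by 0)

bond 0 stroke→J2
bond 1 stroke→J1
bond 2 stroke→J1
bond 3 stroke→J1
bond 4 stroke→I1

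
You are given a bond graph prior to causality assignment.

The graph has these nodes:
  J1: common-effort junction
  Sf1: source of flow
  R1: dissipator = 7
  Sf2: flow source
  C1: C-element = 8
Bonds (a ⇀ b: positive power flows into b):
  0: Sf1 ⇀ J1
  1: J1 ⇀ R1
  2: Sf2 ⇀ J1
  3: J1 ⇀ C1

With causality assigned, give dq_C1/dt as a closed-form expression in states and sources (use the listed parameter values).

dq_C1/dt = F_Sf1 + F_Sf2 - q_C1/56

#0 stroke at Sf1  (Sf1 fixes flow; stroke at Sf1)
#2 stroke at Sf2  (Sf2: flow source, stroke at near end)
#3 stroke at J1  (C1 integral (e out))
#1 stroke at R1  (0-jn J1 has e-setter on 3)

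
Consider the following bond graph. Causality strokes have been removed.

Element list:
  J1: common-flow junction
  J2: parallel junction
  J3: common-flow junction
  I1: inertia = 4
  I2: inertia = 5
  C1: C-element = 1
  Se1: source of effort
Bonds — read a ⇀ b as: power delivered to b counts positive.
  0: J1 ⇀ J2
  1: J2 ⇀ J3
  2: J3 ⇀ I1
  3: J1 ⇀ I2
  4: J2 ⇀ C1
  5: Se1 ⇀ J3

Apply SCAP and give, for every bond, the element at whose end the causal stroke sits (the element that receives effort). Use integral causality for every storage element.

b0 →J1
b1 →J3
b2 →I1
b3 →I2
b4 →J2
b5 →J3

β5 stroke→J3  (source Se1 imposes e)
β2 stroke→I1  (I1 integral (f out))
β1 stroke→J3  (J3: bond 2 brought flow, rest push out)
β3 stroke→I2  (I2 integral (f out))
β0 stroke→J1  (common-f at J1 fixed by 3)
β4 stroke→J2  (only one effort-in slot at J2)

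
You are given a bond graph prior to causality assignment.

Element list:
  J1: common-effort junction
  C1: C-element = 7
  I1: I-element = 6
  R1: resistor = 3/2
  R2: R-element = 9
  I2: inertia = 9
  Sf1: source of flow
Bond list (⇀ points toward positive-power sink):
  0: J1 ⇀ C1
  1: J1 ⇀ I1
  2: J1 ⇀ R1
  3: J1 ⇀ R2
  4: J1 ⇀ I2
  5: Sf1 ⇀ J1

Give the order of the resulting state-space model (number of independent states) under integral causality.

b5 →Sf1  (Sf1: flow source, stroke at near end)
b0 →J1  (C1 integral (e out))
b1 →I1  (0-jn J1 has e-setter on 0)
b2 →R1  (common-e at J1 fixed by 0)
b3 →R2  (J1 effort already set via bond 0)
b4 →I2  (common-e at J1 fixed by 0)

3  (C1, I1, I2 all integral)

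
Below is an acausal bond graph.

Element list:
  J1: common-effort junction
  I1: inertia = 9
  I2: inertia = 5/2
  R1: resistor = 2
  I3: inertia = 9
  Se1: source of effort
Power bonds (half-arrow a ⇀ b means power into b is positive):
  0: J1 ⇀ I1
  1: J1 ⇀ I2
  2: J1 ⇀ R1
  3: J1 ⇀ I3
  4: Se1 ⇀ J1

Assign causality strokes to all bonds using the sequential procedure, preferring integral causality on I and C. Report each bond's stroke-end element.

bond 4 |J1  (Se1: effort source, stroke at far end)
bond 0 |I1  (J1: bond 4 brought effort, rest push out)
bond 1 |I2  (J1 effort already set via bond 4)
bond 2 |R1  (J1: bond 4 brought effort, rest push out)
bond 3 |I3  (common-e at J1 fixed by 4)

bond 0 stroke at I1
bond 1 stroke at I2
bond 2 stroke at R1
bond 3 stroke at I3
bond 4 stroke at J1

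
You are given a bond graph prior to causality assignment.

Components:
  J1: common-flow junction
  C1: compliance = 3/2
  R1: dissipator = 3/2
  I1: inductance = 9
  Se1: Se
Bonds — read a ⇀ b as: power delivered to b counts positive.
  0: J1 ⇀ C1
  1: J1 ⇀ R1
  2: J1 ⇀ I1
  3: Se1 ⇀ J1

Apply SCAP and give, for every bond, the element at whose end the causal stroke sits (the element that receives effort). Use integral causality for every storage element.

#3 |J1  (source Se1 imposes e)
#0 |J1  (C1 outputs effort q/C1)
#2 |I1  (prefer integral on I1)
#1 |J1  (common-f at J1 fixed by 2)

#0 |J1
#1 |J1
#2 |I1
#3 |J1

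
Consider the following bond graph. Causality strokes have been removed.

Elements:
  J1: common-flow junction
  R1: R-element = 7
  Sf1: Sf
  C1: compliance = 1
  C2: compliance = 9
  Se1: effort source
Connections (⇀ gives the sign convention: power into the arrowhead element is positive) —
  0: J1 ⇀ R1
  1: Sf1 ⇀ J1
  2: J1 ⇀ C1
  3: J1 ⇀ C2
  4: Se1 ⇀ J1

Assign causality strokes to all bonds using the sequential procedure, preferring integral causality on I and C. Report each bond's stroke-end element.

b1 stroke at Sf1  (Sf1: flow source, stroke at near end)
b4 stroke at J1  (source Se1 imposes e)
b0 stroke at J1  (J1: bond 1 brought flow, rest push out)
b2 stroke at J1  (J1: bond 1 brought flow, rest push out)
b3 stroke at J1  (common-f at J1 fixed by 1)

#0 stroke at J1
#1 stroke at Sf1
#2 stroke at J1
#3 stroke at J1
#4 stroke at J1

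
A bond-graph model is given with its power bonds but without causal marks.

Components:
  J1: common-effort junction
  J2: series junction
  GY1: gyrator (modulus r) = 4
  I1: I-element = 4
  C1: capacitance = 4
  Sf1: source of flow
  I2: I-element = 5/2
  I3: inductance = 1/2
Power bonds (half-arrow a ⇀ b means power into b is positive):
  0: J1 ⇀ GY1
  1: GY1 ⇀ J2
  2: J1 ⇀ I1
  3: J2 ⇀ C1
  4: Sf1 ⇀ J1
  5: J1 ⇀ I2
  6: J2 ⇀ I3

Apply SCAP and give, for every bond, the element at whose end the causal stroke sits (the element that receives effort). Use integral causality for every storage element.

b4 |Sf1  (Sf1: flow source, stroke at near end)
b2 |I1  (I1 outputs flow p/I1)
b3 |J2  (prefer integral on C1)
b5 |I2  (prefer integral on I2)
b0 |J1  (J1 needs exactly one e-in)
b1 |J2  (GY1 both-in/both-out from 0)
b6 |I3  (closing 1-jn rule on J2)

b0 stroke→J1
b1 stroke→J2
b2 stroke→I1
b3 stroke→J2
b4 stroke→Sf1
b5 stroke→I2
b6 stroke→I3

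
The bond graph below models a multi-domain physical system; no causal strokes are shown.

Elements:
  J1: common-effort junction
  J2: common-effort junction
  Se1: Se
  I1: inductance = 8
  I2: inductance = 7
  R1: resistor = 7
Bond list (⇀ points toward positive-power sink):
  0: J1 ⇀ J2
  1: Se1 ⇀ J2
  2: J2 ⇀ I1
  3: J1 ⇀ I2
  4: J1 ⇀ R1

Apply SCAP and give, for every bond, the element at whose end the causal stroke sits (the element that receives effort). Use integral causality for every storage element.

β1 |J2  (Se1: effort source, stroke at far end)
β0 |J1  (J2: bond 1 brought effort, rest push out)
β2 |I1  (J2 effort already set via bond 1)
β3 |I2  (J1: bond 0 brought effort, rest push out)
β4 |R1  (common-e at J1 fixed by 0)

bond 0 →J1
bond 1 →J2
bond 2 →I1
bond 3 →I2
bond 4 →R1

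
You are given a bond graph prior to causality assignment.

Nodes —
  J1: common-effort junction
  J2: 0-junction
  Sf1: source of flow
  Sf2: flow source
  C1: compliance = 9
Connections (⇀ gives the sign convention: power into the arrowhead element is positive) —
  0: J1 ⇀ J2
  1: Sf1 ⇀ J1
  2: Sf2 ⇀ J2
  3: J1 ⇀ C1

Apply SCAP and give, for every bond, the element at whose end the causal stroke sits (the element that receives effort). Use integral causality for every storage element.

bond 0 stroke→J2
bond 1 stroke→Sf1
bond 2 stroke→Sf2
bond 3 stroke→J1

#1 stroke at Sf1  (Sf1: flow source, stroke at near end)
#2 stroke at Sf2  (source Sf2 imposes f)
#0 stroke at J2  (J2 needs exactly one e-in)
#3 stroke at J1  (closing 0-jn rule on J1)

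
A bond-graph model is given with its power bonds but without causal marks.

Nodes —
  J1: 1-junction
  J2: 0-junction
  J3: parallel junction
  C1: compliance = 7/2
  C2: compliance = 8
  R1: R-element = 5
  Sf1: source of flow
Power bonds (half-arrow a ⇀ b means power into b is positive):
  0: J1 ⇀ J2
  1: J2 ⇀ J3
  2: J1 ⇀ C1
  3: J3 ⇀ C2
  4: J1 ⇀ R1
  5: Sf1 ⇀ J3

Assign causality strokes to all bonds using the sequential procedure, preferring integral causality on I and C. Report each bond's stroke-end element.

b0 stroke at J1
b1 stroke at J2
b2 stroke at J1
b3 stroke at J3
b4 stroke at R1
b5 stroke at Sf1

bond 5 |Sf1  (Sf1 fixes flow; stroke at Sf1)
bond 2 |J1  (prefer integral on C1)
bond 3 |J3  (C2: C, integral causality)
bond 1 |J2  (0-jn J3 has e-setter on 3)
bond 0 |J1  (0-jn J2 has e-setter on 1)
bond 4 |R1  (J1 needs exactly one f-in)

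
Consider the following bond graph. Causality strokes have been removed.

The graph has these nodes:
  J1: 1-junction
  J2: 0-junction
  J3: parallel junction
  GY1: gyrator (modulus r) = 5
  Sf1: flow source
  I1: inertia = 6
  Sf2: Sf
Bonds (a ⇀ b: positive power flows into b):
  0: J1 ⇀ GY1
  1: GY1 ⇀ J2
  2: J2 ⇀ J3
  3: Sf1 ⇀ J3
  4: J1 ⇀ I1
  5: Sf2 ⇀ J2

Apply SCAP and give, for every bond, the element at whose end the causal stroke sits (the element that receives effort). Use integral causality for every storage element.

bond 3 stroke at Sf1  (Sf1: flow source, stroke at near end)
bond 5 stroke at Sf2  (Sf2 fixes flow; stroke at Sf2)
bond 2 stroke at J3  (only one effort-in slot at J3)
bond 1 stroke at J2  (J2: last free bond brings effort in)
bond 0 stroke at J1  (GY GY1: same side as bond 1)
bond 4 stroke at I1  (J1 needs exactly one f-in)

b0 |J1
b1 |J2
b2 |J3
b3 |Sf1
b4 |I1
b5 |Sf2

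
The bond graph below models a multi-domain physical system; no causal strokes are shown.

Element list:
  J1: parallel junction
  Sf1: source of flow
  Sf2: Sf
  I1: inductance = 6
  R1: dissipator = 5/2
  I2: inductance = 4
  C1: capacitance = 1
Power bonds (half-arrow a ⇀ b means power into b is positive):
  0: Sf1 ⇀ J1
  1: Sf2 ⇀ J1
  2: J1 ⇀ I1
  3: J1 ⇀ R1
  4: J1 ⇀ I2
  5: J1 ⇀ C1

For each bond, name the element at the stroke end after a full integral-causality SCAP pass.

bond 0 stroke→Sf1
bond 1 stroke→Sf2
bond 2 stroke→I1
bond 3 stroke→R1
bond 4 stroke→I2
bond 5 stroke→J1

b0 stroke→Sf1  (source Sf1 imposes f)
b1 stroke→Sf2  (Sf2 fixes flow; stroke at Sf2)
b2 stroke→I1  (I1: I, integral causality)
b4 stroke→I2  (I2 integral (f out))
b5 stroke→J1  (C1: C, integral causality)
b3 stroke→R1  (common-e at J1 fixed by 5)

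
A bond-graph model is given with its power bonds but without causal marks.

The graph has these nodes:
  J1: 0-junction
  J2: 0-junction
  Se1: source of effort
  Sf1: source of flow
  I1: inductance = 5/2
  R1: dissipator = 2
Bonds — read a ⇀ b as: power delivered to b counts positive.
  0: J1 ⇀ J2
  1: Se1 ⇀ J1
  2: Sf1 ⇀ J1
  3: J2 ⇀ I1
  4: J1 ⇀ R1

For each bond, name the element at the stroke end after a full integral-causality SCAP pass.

#0 →J2
#1 →J1
#2 →Sf1
#3 →I1
#4 →R1

bond 1 →J1  (source Se1 imposes e)
bond 2 →Sf1  (Sf1: flow source, stroke at near end)
bond 0 →J2  (J1 effort already set via bond 1)
bond 4 →R1  (J1: bond 1 brought effort, rest push out)
bond 3 →I1  (J2: bond 0 brought effort, rest push out)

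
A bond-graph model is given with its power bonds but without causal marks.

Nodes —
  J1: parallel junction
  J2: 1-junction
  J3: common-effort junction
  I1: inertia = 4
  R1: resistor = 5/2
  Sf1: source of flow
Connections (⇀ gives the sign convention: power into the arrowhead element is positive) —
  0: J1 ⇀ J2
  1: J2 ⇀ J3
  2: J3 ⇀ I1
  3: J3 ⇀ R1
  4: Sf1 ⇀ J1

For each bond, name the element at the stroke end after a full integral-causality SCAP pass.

#4 |Sf1  (Sf1 fixes flow; stroke at Sf1)
#0 |J1  (J1: last free bond brings effort in)
#1 |J2  (common-f at J2 fixed by 0)
#2 |I1  (prefer integral on I1)
#3 |J3  (J3 needs exactly one e-in)

b0 stroke at J1
b1 stroke at J2
b2 stroke at I1
b3 stroke at J3
b4 stroke at Sf1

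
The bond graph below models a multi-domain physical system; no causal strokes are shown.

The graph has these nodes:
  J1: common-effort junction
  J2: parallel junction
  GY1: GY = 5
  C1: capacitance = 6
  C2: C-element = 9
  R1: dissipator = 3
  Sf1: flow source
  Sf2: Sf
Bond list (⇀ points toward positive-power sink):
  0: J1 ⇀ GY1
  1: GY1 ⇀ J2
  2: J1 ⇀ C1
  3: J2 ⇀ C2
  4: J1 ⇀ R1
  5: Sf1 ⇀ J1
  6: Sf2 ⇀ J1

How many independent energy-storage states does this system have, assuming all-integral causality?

#5 stroke at Sf1  (source Sf1 imposes f)
#6 stroke at Sf2  (Sf2 (Sf) sets flow on bond)
#2 stroke at J1  (C1 outputs effort q/C1)
#0 stroke at GY1  (0-jn J1 has e-setter on 2)
#4 stroke at R1  (J1 effort already set via bond 2)
#1 stroke at GY1  (GY1: gyrator matches bond 0)
#3 stroke at J2  (closing 0-jn rule on J2)

2  (C1, C2 all integral)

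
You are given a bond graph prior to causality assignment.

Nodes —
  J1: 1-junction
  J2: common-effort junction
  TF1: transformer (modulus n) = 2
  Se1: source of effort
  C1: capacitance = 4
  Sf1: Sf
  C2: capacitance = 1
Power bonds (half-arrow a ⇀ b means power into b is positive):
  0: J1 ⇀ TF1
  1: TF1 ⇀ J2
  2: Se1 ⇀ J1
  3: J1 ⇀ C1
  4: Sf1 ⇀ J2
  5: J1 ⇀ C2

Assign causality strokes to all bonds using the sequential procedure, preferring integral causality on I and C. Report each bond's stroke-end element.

β2 stroke at J1  (Se1 (Se) sets effort on bond)
β4 stroke at Sf1  (Sf1 fixes flow; stroke at Sf1)
β1 stroke at J2  (J2: last free bond brings effort in)
β0 stroke at TF1  (through TF1, causality passes straight; one stroke at TF1)
β3 stroke at J1  (1-jn J1 has f-setter on 0)
β5 stroke at J1  (common-f at J1 fixed by 0)

#0 stroke at TF1
#1 stroke at J2
#2 stroke at J1
#3 stroke at J1
#4 stroke at Sf1
#5 stroke at J1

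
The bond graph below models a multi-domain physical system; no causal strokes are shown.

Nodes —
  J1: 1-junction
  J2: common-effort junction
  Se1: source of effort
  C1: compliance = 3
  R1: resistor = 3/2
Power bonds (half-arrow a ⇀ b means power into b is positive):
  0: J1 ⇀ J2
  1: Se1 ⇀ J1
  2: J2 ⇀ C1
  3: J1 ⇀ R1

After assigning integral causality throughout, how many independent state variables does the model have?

β1 →J1  (source Se1 imposes e)
β2 →J2  (C1 integral (e out))
β0 →J1  (J2 effort already set via bond 2)
β3 →R1  (closing 1-jn rule on J1)

1  (C1 all integral)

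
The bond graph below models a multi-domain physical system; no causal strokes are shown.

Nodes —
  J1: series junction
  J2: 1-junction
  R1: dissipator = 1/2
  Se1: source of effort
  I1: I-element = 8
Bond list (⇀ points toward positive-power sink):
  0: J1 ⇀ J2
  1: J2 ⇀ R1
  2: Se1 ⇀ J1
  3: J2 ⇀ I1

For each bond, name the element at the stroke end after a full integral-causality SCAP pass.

b2 |J1  (Se1: effort source, stroke at far end)
b0 |J2  (J1: last free bond brings flow in)
b3 |I1  (I1: I, integral causality)
b1 |J2  (J2: bond 3 brought flow, rest push out)

bond 0 stroke→J2
bond 1 stroke→J2
bond 2 stroke→J1
bond 3 stroke→I1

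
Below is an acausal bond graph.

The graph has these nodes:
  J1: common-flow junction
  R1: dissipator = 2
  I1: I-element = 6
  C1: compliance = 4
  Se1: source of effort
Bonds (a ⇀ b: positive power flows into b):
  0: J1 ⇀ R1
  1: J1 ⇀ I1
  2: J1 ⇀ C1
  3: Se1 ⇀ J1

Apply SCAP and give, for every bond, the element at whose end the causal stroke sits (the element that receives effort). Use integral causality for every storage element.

bond 0 stroke→J1
bond 1 stroke→I1
bond 2 stroke→J1
bond 3 stroke→J1

#3 stroke at J1  (Se1 fixes effort; stroke away)
#1 stroke at I1  (I1 integral (f out))
#0 stroke at J1  (J1: bond 1 brought flow, rest push out)
#2 stroke at J1  (J1: bond 1 brought flow, rest push out)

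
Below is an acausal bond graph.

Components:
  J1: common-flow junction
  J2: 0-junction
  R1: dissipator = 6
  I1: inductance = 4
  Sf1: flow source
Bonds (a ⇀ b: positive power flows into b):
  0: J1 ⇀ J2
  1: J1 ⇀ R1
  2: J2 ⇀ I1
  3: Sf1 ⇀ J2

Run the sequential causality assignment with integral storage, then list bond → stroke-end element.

bond 0 |J2
bond 1 |J1
bond 2 |I1
bond 3 |Sf1

b3 |Sf1  (Sf1 fixes flow; stroke at Sf1)
b2 |I1  (prefer integral on I1)
b0 |J2  (only one effort-in slot at J2)
b1 |J1  (common-f at J1 fixed by 0)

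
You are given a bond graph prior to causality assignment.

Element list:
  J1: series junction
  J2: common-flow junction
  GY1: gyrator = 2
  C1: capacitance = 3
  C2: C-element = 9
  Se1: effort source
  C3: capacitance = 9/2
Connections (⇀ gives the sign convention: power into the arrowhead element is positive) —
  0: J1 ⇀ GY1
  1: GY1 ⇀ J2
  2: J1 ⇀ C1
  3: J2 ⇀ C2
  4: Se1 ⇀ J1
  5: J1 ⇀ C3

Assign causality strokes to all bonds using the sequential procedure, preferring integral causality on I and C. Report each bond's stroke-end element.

b4 stroke→J1  (Se1: effort source, stroke at far end)
b2 stroke→J1  (C1 outputs effort q/C1)
b3 stroke→J2  (C2: C, integral causality)
b1 stroke→GY1  (J2 needs exactly one f-in)
b0 stroke→GY1  (GY1 both-in/both-out from 1)
b5 stroke→J1  (J1 flow already set via bond 0)

β0 stroke→GY1
β1 stroke→GY1
β2 stroke→J1
β3 stroke→J2
β4 stroke→J1
β5 stroke→J1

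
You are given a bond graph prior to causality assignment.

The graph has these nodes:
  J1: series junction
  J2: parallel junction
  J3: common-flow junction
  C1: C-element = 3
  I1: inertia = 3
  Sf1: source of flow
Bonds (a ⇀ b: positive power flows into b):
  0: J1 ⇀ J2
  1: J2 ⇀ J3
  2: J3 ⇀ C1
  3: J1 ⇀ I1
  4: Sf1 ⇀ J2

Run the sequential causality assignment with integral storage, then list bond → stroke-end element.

#4 stroke at Sf1  (source Sf1 imposes f)
#2 stroke at J3  (C1 integral (e out))
#1 stroke at J2  (only one flow-in slot at J3)
#0 stroke at J1  (J2 effort already set via bond 1)
#3 stroke at I1  (J1 needs exactly one f-in)

#0 |J1
#1 |J2
#2 |J3
#3 |I1
#4 |Sf1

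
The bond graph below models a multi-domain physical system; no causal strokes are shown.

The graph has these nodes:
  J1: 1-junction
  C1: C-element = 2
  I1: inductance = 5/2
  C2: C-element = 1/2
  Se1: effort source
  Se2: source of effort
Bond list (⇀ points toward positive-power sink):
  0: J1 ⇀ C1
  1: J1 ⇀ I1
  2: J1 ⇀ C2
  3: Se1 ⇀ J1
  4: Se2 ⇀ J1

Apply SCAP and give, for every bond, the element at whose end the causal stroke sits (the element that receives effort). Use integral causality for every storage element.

b3 |J1  (Se1: effort source, stroke at far end)
b4 |J1  (source Se2 imposes e)
b0 |J1  (prefer integral on C1)
b1 |I1  (I1 outputs flow p/I1)
b2 |J1  (J1 flow already set via bond 1)

β0 →J1
β1 →I1
β2 →J1
β3 →J1
β4 →J1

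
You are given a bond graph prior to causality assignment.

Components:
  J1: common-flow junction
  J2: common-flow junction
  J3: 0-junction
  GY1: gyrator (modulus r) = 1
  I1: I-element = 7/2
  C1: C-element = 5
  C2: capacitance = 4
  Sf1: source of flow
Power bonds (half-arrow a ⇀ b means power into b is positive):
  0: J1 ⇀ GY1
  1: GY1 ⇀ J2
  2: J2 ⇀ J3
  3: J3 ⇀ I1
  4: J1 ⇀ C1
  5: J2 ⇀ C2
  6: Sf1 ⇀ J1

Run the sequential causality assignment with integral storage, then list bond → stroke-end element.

β0 →J1
β1 →J2
β2 →J3
β3 →I1
β4 →J1
β5 →J2
β6 →Sf1

β6 stroke→Sf1  (Sf1: flow source, stroke at near end)
β0 stroke→J1  (1-jn J1 has f-setter on 6)
β4 stroke→J1  (J1: bond 6 brought flow, rest push out)
β1 stroke→J2  (GY1 both-in/both-out from 0)
β3 stroke→I1  (I1 outputs flow p/I1)
β2 stroke→J3  (closing 0-jn rule on J3)
β5 stroke→J2  (J2: bond 2 brought flow, rest push out)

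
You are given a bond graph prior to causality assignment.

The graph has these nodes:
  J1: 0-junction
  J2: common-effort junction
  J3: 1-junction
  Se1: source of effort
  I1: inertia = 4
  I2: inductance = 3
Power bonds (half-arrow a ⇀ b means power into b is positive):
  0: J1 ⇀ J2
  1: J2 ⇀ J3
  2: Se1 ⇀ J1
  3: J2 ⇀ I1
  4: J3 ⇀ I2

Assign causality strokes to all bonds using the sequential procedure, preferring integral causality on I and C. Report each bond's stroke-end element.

b2 →J1  (Se1 fixes effort; stroke away)
b0 →J2  (common-e at J1 fixed by 2)
b1 →J3  (J2 effort already set via bond 0)
b3 →I1  (common-e at J2 fixed by 0)
b4 →I2  (J3: last free bond brings flow in)

β0 |J2
β1 |J3
β2 |J1
β3 |I1
β4 |I2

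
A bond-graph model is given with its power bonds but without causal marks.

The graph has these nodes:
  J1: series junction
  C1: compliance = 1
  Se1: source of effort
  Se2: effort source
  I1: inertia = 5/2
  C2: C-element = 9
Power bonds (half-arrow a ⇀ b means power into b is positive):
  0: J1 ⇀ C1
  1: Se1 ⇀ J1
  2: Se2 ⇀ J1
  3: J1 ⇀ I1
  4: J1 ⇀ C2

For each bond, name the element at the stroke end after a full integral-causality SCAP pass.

#0 |J1
#1 |J1
#2 |J1
#3 |I1
#4 |J1

bond 1 |J1  (Se1 fixes effort; stroke away)
bond 2 |J1  (source Se2 imposes e)
bond 0 |J1  (C1 outputs effort q/C1)
bond 3 |I1  (prefer integral on I1)
bond 4 |J1  (1-jn J1 has f-setter on 3)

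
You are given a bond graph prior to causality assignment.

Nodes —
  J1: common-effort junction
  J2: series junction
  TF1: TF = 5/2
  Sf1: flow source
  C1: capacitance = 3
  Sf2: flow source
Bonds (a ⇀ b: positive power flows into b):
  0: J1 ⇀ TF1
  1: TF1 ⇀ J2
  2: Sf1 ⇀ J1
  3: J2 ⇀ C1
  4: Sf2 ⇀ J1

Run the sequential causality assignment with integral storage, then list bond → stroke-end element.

#2 stroke at Sf1  (Sf1: flow source, stroke at near end)
#4 stroke at Sf2  (source Sf2 imposes f)
#0 stroke at J1  (J1 needs exactly one e-in)
#1 stroke at TF1  (TF TF1: opposite of bond 0)
#3 stroke at J2  (common-f at J2 fixed by 1)

β0 |J1
β1 |TF1
β2 |Sf1
β3 |J2
β4 |Sf2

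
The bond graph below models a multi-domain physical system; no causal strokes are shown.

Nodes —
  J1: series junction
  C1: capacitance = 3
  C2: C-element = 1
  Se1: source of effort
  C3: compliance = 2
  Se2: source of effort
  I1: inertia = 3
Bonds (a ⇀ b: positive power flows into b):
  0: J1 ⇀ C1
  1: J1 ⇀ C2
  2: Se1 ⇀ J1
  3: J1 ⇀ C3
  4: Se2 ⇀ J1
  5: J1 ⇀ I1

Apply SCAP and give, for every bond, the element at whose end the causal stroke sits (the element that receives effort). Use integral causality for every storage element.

bond 2 stroke→J1  (Se1 (Se) sets effort on bond)
bond 4 stroke→J1  (Se2 fixes effort; stroke away)
bond 0 stroke→J1  (C1: C, integral causality)
bond 1 stroke→J1  (C2 outputs effort q/C2)
bond 3 stroke→J1  (C3: C, integral causality)
bond 5 stroke→I1  (closing 1-jn rule on J1)

β0 stroke at J1
β1 stroke at J1
β2 stroke at J1
β3 stroke at J1
β4 stroke at J1
β5 stroke at I1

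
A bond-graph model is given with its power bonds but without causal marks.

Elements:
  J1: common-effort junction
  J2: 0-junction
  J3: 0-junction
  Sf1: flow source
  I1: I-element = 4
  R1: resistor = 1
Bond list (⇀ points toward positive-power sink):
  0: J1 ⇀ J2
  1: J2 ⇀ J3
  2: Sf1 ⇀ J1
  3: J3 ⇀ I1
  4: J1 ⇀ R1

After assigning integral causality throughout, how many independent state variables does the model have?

#2 |Sf1  (source Sf1 imposes f)
#3 |I1  (I1 integral (f out))
#1 |J3  (J3 needs exactly one e-in)
#0 |J2  (only one effort-in slot at J2)
#4 |J1  (only one effort-in slot at J1)

1  (I1 all integral)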